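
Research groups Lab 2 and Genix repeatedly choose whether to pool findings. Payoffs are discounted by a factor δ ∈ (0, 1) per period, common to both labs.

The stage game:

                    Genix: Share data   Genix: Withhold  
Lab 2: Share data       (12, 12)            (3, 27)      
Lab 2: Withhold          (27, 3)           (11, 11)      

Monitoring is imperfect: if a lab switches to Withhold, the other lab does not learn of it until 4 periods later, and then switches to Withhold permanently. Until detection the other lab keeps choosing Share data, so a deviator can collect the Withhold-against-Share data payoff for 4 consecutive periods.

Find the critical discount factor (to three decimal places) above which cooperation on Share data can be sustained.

A deviator earns 27 for 4 periods, then 11 forever; cooperating earns 12 forever. Multiplying the IC by (1−δ):
12 ≥ 27(1−δ^4) + 11δ^4, so 16·δ^4 ≥ 15 and δ^4 ≥ 15/16.
δ ≥ (15/16)^(1/4) ≈ 0.984.

0.984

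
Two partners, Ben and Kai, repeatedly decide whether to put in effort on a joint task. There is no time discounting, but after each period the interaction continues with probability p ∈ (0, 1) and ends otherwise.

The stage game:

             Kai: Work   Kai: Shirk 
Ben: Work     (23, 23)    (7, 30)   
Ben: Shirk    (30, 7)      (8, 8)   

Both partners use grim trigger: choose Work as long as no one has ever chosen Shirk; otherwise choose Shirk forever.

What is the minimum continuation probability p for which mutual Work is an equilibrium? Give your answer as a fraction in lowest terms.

Expected cooperation value is 23 + p·23 + p²·23 + … = 23/(1−p); deviation gives 30 + p·8/(1−p).
23 ≥ 30(1−p) + 8p ⇒ 22p ≥ 7 ⇒ p ≥ 7/22.

7/22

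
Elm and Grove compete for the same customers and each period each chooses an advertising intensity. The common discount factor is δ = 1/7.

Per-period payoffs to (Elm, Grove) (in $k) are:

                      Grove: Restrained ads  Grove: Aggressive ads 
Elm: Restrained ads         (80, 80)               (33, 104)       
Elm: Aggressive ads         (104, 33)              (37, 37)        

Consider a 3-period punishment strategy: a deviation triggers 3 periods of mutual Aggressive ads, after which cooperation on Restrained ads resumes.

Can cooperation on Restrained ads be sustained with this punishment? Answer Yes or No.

No

A one-shot deviation gives 104 now, then 37 for 3 periods, then back to 80.
Gain from deviating: (104−80) today; loss: (80−37) in each of the next 3 periods.
No-deviation condition: (80−37)(δ+…+δ^3) ≥ 104−80, i.e. δ+…+δ^3 ≥ 24/43.
At δ = 1/7: δ+…+δ^3 = 0.1662 < 0.5581.
So cooperation is not sustainable.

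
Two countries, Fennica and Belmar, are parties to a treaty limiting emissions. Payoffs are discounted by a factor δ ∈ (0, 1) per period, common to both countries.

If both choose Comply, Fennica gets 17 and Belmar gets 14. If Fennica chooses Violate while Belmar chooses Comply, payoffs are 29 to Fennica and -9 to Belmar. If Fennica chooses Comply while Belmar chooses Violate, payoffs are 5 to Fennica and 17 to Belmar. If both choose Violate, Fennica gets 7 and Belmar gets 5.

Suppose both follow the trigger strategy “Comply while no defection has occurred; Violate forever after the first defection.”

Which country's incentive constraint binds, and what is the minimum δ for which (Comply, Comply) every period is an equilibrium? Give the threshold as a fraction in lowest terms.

Fennica: cooperation gives 17 each period; deviation gives 29 once then 7 forever.
  17/(1−δ) ≥ 29 + 7δ/(1−δ) ⇒ δ ≥ 12/22 = 6/11.
Belmar: cooperation gives 14 each period; deviation gives 17 once then 5 forever.
  δ ≥ 3/12 = 1/4.
Both must hold, so the binding constraint is Fennica's: δ ≥ 6/11.

Fennica; δ ≥ 6/11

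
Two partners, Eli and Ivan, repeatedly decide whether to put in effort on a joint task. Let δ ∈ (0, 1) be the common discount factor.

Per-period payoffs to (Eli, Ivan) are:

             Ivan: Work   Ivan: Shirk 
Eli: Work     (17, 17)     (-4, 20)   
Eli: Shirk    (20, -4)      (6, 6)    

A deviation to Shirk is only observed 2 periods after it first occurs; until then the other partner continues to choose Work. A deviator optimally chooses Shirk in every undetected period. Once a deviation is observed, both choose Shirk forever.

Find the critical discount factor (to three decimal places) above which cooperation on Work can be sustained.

0.463

Deviating for the 2 undetected periods gains 20−17 = 3 per period over cooperation, then loses 17−6 = 11 per period forever once punishment starts.
Gain: 3(1 + δ + … + δ^1); loss: 11·δ^2/(1−δ).
No profitable deviation ⇔ 3(1−δ^2) ≤ 11·δ^2, i.e. δ^2 ≥ 3/(3+11) = 3/14.
Hence δ ≥ (3/14)^(1/2) ≈ 0.463.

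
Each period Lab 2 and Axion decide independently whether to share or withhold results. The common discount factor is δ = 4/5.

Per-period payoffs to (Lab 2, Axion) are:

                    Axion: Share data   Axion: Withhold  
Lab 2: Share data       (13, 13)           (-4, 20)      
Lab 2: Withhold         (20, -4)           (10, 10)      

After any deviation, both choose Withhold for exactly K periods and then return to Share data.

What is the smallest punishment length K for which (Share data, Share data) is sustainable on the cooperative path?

4

IC: δ(1−δ^K)/(1−δ) ≥ (20−13)/(13−10) = 7/3.
With δ = 4/5: need 1 − δ^K ≥ 7/3·(1−4/5)/(4/5), i.e. δ^K ≤ 0.4167.
Since (4/5)^3 = 0.5120 and (4/5)^4 = 0.4096, the smallest such K is 4.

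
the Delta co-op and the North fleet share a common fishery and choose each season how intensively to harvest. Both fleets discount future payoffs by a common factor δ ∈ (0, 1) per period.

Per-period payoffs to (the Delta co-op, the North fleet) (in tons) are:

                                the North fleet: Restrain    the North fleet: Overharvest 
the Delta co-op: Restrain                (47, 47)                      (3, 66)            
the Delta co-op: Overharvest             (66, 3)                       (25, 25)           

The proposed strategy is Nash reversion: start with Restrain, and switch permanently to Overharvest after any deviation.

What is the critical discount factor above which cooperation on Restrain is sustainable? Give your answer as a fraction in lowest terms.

19/41

47/(1−δ) ≥ 66 + 25δ/(1−δ)
47 ≥ 66 − 41δ
δ ≥ 19/41.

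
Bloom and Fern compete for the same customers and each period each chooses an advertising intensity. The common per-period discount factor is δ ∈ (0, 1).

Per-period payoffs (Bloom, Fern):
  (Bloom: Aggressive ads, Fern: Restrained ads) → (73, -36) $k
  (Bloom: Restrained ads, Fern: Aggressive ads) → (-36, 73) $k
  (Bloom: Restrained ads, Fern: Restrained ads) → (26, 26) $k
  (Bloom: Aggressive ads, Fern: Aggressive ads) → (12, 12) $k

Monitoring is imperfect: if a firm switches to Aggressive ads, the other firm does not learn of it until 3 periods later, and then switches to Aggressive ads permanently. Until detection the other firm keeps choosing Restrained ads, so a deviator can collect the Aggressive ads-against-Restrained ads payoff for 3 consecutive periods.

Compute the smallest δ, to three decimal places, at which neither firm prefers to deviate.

0.917

A deviator earns 73 for 3 periods, then 12 forever; cooperating earns 26 forever. Multiplying the IC by (1−δ):
26 ≥ 73(1−δ^3) + 12δ^3, so 61·δ^3 ≥ 47 and δ^3 ≥ 47/61.
δ ≥ (47/61)^(1/3) ≈ 0.917.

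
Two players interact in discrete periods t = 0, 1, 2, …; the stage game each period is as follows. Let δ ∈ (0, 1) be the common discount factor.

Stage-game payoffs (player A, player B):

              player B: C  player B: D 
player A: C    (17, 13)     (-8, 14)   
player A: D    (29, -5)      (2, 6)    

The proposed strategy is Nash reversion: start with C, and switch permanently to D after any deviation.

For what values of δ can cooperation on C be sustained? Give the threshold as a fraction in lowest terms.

4/9

player A: cooperation gives 17 each period; deviation gives 29 once then 2 forever.
  17/(1−δ) ≥ 29 + 2δ/(1−δ) ⇒ δ ≥ 12/27 = 4/9.
player B: cooperation gives 13 each period; deviation gives 14 once then 6 forever.
  δ ≥ 1/8.
Both must hold, so the binding constraint is player A's: δ ≥ 4/9.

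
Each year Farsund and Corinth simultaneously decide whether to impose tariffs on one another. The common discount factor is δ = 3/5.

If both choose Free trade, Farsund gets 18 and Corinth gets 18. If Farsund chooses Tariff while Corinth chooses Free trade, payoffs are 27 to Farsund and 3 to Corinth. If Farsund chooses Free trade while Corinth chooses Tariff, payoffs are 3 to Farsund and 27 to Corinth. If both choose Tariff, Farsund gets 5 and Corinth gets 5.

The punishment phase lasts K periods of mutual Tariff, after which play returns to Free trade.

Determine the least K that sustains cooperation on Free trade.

2

IC: δ(1−δ^K)/(1−δ) ≥ (27−18)/(18−5) = 9/13.
With δ = 3/5: need 1 − δ^K ≥ 9/13·(1−3/5)/(3/5), i.e. δ^K ≤ 0.5385.
Since (3/5)^1 = 0.6000 and (3/5)^2 = 0.3600, the smallest such K is 2.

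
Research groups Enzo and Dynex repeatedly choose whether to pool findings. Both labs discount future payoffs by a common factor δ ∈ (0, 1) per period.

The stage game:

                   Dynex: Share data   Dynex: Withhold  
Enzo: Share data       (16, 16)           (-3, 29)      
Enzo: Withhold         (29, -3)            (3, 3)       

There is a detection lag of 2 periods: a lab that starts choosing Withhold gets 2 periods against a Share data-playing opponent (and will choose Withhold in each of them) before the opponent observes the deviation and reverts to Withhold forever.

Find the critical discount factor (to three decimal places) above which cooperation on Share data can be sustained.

A deviator earns 29 for 2 periods, then 3 forever; cooperating earns 16 forever. Multiplying the IC by (1−δ):
16 ≥ 29(1−δ^2) + 3δ^2, so 26·δ^2 ≥ 13 and δ^2 ≥ 1/2.
δ ≥ (1/2)^(1/2) ≈ 0.707.

0.707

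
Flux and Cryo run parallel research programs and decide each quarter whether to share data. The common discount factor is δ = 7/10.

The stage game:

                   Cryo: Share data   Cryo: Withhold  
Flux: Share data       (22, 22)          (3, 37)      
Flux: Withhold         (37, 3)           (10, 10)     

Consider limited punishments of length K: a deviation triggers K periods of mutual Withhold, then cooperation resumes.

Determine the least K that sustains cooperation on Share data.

Need Σ_{k=1}^{K} δ^k ≥ (37−22)/(22−10) = 1.2500 at δ = 7/10.
At K = 2 the sum is 1.1900 < 1.2500; at K = 3 it is 1.5330 ≥ 1.2500.
So the minimum punishment length is K = 3.

3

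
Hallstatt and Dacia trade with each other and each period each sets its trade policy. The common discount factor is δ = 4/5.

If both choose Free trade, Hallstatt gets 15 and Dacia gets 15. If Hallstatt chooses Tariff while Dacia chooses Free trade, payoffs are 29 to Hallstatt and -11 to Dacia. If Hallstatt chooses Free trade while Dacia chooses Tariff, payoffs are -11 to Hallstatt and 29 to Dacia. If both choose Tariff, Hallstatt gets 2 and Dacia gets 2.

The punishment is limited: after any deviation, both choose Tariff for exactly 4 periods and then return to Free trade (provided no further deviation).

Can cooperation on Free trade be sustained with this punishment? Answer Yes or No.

Yes

Comparing payoff streams over the 5 periods until play realigns: cooperate → 15(1+δ+…+δ^4); deviate → 29 + 2(δ+…+δ^4).
Cooperation is sustained iff (15−2)(δ+…+δ^4) ≥ 29−15.
δ+…+δ^4 = 4/5·(1−(4/5)^4)/(1−4/5) = 2.3616, and (29−15)/(15−2) = 1.0769.
2.3616 ≥ 1.0769, so cooperation is sustainable.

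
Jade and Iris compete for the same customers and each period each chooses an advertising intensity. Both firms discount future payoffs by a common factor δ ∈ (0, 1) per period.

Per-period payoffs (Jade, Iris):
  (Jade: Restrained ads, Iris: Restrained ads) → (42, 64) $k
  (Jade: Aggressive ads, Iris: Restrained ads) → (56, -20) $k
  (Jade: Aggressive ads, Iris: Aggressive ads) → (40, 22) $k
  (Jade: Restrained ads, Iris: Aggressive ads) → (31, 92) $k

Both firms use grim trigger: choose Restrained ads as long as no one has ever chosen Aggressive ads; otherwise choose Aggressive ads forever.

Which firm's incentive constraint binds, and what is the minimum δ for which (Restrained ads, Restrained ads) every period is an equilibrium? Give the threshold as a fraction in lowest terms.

Jade; δ ≥ 7/8

For Jade: deviation gain 56−42 = 14, per-period punishment loss 42−40 = 2. IC gives δ ≥ 14/16 = 7/8.
For Iris: gain 28, loss 42 per period, so δ ≥ 28/70 = 2/5.
The tighter constraint is Jade's, so cooperation needs δ ≥ 7/8.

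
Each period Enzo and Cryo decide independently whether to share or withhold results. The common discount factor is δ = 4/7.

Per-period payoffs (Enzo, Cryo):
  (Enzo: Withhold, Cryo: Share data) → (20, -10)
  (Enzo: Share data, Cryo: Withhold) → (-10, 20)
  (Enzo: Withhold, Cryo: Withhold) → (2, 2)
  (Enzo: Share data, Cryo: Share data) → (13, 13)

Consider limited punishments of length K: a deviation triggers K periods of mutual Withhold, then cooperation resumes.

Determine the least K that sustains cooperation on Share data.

2

Need Σ_{k=1}^{K} δ^k ≥ (20−13)/(13−2) = 0.6364 at δ = 4/7.
At K = 1 the sum is 0.5714 < 0.6364; at K = 2 it is 0.8980 ≥ 0.6364.
So the minimum punishment length is K = 2.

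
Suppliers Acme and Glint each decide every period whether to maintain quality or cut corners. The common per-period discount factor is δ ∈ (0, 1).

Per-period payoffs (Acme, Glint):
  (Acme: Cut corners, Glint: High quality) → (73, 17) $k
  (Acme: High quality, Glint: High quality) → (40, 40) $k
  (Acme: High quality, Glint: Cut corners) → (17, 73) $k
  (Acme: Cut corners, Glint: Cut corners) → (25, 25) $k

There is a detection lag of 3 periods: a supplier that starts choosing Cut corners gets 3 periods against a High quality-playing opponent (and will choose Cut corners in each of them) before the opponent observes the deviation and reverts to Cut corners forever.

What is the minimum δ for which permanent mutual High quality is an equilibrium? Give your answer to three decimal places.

The best deviation is to choose Cut corners for all 3 undetected periods, earning 73 each, then 25 forever once detected.
Deviation value: 73(1−δ^3)/(1−δ) + 25δ^3/(1−δ); cooperation value: 40/(1−δ).
IC: 40 ≥ 73(1−δ^3) + 25δ^3 = 73 − 48δ^3.
So δ^3 ≥ 33/48 = 11/16, giving δ ≥ (11/16)^(1/3) ≈ 0.883.

0.883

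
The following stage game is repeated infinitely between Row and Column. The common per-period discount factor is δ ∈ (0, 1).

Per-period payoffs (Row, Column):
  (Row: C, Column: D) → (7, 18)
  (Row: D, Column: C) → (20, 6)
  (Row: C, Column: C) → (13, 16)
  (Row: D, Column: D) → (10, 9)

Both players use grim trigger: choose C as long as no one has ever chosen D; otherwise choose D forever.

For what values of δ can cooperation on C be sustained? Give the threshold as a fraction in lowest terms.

For Row: deviation gain 20−13 = 7, per-period punishment loss 13−10 = 3. IC gives δ ≥ 7/10.
For Column: gain 2, loss 7 per period, so δ ≥ 2/9.
The tighter constraint is Row's, so cooperation needs δ ≥ 7/10.

7/10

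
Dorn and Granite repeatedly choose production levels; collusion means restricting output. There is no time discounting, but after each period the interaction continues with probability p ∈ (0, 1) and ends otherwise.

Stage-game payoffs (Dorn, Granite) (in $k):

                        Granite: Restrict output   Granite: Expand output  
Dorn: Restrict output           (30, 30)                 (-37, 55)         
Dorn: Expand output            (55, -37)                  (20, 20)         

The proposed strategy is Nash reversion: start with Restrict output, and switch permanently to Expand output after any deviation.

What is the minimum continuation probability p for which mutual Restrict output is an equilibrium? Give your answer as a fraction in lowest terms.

With no time discounting, the continuation probability p plays the role of the discount factor.
Grim-trigger IC: 30/(1−p) ≥ 55 + 20p/(1−p) ⇒ p ≥ (55−30)/(55−20) = 5/7.

5/7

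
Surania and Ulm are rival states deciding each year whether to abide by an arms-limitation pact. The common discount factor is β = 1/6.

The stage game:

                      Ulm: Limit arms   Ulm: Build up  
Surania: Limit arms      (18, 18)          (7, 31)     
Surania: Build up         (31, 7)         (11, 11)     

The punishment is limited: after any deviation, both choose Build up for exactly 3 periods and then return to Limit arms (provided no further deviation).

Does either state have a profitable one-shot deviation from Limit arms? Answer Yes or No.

Yes

Comparing payoff streams over the 4 periods until play realigns: cooperate → 18(1+β+…+β^3); deviate → 31 + 11(β+…+β^3).
Cooperation is sustained iff (18−11)(β+…+β^3) ≥ 31−18.
β+…+β^3 = 1/6·(1−(1/6)^3)/(1−1/6) = 0.1991, and (31−18)/(18−11) = 1.8571.
0.1991 < 1.8571, so cooperation is not sustainable.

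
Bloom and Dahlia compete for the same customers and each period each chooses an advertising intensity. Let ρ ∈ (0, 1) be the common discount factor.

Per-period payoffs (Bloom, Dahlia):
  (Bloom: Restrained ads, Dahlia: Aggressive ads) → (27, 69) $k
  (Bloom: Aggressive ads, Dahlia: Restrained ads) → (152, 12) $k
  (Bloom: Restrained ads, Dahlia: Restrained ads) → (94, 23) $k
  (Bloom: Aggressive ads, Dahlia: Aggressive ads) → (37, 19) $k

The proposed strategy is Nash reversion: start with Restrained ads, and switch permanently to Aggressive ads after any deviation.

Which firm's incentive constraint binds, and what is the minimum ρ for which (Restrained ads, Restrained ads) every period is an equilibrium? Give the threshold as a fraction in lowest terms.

Dahlia; ρ ≥ 23/25

For Bloom: deviation gain 152−94 = 58, per-period punishment loss 94−37 = 57. IC gives ρ ≥ 58/115.
For Dahlia: gain 46, loss 4 per period, so ρ ≥ 46/50 = 23/25.
The tighter constraint is Dahlia's, so cooperation needs ρ ≥ 23/25.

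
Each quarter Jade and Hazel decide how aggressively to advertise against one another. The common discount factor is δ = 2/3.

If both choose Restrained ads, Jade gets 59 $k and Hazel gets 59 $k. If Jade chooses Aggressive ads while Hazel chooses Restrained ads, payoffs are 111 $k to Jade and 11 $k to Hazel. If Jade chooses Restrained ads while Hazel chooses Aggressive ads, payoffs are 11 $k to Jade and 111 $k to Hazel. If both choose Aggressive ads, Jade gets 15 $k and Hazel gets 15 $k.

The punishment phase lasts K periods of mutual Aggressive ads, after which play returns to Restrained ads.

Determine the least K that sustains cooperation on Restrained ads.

No profitable deviation requires (59−15)(δ+…+δ^K) ≥ 111−59, i.e. δ+…+δ^K ≥ 13/11 ≈ 1.1818.
With δ = 2/3, the partial sums are K=1: 0.6667, K=2: 1.1111, K=3: 1.4074.
K = 3 is the first length at which the sum reaches 1.1818.

3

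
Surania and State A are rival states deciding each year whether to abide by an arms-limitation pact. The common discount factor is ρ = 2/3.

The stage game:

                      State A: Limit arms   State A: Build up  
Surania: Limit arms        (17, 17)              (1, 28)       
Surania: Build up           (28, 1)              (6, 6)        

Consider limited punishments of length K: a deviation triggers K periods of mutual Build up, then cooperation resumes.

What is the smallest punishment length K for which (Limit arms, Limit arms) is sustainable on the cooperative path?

2

Need Σ_{k=1}^{K} ρ^k ≥ (28−17)/(17−6) = 1.0000 at ρ = 2/3.
At K = 1 the sum is 0.6667 < 1.0000; at K = 2 it is 1.1111 ≥ 1.0000.
So the minimum punishment length is K = 2.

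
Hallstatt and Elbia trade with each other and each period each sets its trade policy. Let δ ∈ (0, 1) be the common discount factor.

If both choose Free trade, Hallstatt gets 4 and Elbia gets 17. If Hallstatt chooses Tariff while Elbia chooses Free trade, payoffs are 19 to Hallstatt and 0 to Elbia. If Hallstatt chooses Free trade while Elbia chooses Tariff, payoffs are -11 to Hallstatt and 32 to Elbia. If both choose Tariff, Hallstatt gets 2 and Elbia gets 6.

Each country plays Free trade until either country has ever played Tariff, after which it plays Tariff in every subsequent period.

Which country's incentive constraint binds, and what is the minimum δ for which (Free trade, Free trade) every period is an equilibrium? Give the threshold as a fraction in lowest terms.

Hallstatt; δ ≥ 15/17

Hallstatt's threshold: (19−4)/(19−2) = 15/17.
Elbia's threshold: (32−17)/(32−6) = 15/26.
15/17 > 15/26, so Hallstatt binds and δ* = 15/17.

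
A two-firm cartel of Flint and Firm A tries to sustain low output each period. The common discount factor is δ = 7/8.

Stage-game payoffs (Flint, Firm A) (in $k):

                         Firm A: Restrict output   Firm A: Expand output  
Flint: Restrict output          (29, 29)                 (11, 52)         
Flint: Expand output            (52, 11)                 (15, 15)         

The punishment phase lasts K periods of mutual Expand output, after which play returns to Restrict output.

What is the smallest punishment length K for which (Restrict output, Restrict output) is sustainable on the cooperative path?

3

No profitable deviation requires (29−15)(δ+…+δ^K) ≥ 52−29, i.e. δ+…+δ^K ≥ 23/14 ≈ 1.6429.
With δ = 7/8, the partial sums are K=1: 0.8750, K=2: 1.6406, K=3: 2.3105.
K = 3 is the first length at which the sum reaches 1.6429.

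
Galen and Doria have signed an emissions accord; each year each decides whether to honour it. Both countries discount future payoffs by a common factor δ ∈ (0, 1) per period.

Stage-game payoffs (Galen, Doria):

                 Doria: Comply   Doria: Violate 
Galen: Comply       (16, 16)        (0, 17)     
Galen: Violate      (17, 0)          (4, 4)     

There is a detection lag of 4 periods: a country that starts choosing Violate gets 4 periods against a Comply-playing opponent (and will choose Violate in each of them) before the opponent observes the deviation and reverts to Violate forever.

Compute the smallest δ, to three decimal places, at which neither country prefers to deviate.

Deviating for the 4 undetected periods gains 17−16 = 1 per period over cooperation, then loses 16−4 = 12 per period forever once punishment starts.
Gain: 1(1 + δ + … + δ^3); loss: 12·δ^4/(1−δ).
No profitable deviation ⇔ 1(1−δ^4) ≤ 12·δ^4, i.e. δ^4 ≥ 1/(1+12) = 1/13.
Hence δ ≥ (1/13)^(1/4) ≈ 0.527.

0.527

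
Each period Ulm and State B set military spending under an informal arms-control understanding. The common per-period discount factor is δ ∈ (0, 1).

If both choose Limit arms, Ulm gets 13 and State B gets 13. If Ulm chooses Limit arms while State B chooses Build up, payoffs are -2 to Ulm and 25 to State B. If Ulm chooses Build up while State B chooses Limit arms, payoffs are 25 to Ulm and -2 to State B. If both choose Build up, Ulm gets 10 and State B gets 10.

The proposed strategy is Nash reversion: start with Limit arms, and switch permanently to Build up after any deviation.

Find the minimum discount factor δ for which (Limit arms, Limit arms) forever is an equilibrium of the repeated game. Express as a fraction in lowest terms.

Under grim trigger the critical discount factor is (T−C)/(T−P) with T = 25, C = 13, P = 10.
δ* = (25−13)/(25−10) = 12/15 = 4/5.

4/5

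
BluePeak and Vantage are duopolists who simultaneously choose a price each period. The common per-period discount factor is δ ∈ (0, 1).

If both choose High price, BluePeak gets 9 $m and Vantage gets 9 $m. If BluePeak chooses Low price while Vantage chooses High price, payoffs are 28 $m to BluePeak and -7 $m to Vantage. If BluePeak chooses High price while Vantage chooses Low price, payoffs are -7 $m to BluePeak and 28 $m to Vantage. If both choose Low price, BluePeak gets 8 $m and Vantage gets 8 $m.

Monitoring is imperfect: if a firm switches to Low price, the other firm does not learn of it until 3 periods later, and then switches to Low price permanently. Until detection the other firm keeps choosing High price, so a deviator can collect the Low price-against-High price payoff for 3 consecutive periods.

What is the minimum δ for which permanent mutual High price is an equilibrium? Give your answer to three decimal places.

0.983

A deviator earns 28 for 3 periods, then 8 forever; cooperating earns 9 forever. Multiplying the IC by (1−δ):
9 ≥ 28(1−δ^3) + 8δ^3, so 20·δ^3 ≥ 19 and δ^3 ≥ 19/20.
δ ≥ (19/20)^(1/3) ≈ 0.983.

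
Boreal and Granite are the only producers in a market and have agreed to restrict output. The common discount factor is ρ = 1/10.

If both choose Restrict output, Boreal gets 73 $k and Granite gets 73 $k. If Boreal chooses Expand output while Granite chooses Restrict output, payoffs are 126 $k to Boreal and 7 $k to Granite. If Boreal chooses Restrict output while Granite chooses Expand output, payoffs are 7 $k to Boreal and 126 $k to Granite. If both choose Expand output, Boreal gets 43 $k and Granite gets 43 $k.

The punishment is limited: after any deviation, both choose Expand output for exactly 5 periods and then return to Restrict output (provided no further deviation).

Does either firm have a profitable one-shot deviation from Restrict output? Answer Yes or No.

Yes

IC: ρ+…+ρ^5 ≥ (126−73)/(73−43) = 53/30.
At ρ = 1/10: partial sum = 0.1111 < 1.7667. Cooperation not sustainable.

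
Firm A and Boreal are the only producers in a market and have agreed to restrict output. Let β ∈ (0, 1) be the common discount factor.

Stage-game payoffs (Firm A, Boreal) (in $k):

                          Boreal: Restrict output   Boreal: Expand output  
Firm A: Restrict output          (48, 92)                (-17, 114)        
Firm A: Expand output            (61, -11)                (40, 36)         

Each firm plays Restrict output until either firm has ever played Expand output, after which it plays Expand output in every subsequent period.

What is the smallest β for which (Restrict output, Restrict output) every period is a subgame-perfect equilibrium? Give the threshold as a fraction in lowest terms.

Firm A: cooperation gives 48 each period; deviation gives 61 once then 40 forever.
  48/(1−β) ≥ 61 + 40β/(1−β) ⇒ β ≥ 13/21.
Boreal: cooperation gives 92 each period; deviation gives 114 once then 36 forever.
  β ≥ 22/78 = 11/39.
Both must hold, so the binding constraint is Firm A's: β ≥ 13/21.

13/21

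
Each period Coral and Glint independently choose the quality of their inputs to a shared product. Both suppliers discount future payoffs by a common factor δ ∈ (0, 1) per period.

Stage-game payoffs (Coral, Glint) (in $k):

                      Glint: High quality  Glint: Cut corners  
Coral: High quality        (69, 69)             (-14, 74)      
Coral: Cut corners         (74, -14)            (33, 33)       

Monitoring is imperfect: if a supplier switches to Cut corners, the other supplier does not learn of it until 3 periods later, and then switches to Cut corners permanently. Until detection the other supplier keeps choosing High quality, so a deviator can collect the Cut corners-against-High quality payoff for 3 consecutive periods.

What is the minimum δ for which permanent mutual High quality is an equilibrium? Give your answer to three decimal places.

0.496

A deviator earns 74 for 3 periods, then 33 forever; cooperating earns 69 forever. Multiplying the IC by (1−δ):
69 ≥ 74(1−δ^3) + 33δ^3, so 41·δ^3 ≥ 5 and δ^3 ≥ 5/41.
δ ≥ (5/41)^(1/3) ≈ 0.496.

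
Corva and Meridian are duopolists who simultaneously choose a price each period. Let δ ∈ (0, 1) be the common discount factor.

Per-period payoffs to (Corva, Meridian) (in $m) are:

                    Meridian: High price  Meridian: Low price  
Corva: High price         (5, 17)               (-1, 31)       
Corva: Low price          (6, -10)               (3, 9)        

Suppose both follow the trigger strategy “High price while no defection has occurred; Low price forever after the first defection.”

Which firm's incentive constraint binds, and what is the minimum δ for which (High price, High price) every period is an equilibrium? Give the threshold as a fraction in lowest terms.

Corva's threshold: (6−5)/(6−3) = 1/3.
Meridian's threshold: (31−17)/(31−9) = 7/11.
1/3 < 7/11, so Meridian binds and δ* = 7/11.

Meridian; δ ≥ 7/11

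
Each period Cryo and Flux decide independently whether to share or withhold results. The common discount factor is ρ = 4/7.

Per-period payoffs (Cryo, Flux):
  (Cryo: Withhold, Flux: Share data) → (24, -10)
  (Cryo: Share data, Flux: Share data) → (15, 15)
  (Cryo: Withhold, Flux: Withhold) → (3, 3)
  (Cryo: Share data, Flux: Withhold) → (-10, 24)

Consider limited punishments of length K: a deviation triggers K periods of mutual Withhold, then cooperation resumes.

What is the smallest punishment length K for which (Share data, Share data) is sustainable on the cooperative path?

IC: ρ(1−ρ^K)/(1−ρ) ≥ (24−15)/(15−3) = 3/4.
With ρ = 4/7: need 1 − ρ^K ≥ 3/4·(1−4/7)/(4/7), i.e. ρ^K ≤ 0.4375.
Since (4/7)^1 = 0.5714 and (4/7)^2 = 0.3265, the smallest such K is 2.

2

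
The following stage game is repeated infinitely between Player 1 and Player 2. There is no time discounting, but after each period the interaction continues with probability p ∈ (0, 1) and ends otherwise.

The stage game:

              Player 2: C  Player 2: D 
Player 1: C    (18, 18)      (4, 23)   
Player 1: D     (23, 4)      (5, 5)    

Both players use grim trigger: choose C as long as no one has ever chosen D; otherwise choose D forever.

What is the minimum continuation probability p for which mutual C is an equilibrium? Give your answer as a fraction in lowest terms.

5/18

With no time discounting, the continuation probability p plays the role of the discount factor.
Grim-trigger IC: 18/(1−p) ≥ 23 + 5p/(1−p) ⇒ p ≥ (23−18)/(23−5) = 5/18.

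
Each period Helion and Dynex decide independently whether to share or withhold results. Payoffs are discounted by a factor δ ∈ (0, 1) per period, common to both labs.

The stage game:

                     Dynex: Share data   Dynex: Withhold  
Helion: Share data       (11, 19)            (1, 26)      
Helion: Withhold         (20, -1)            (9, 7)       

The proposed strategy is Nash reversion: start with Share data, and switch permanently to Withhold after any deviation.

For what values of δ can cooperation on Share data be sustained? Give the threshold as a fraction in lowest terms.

Helion's threshold: (20−11)/(20−9) = 9/11.
Dynex's threshold: (26−19)/(26−7) = 7/19.
9/11 > 7/19, so Helion binds and δ* = 9/11.

9/11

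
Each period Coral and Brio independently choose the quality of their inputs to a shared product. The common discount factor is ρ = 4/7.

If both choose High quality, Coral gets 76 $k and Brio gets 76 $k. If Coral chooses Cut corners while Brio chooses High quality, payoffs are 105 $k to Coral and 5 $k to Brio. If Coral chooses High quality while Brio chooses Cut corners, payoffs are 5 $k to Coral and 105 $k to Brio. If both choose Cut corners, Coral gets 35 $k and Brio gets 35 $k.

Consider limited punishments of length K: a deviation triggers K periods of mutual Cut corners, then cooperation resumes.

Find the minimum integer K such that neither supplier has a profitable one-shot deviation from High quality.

No profitable deviation requires (76−35)(ρ+…+ρ^K) ≥ 105−76, i.e. ρ+…+ρ^K ≥ 29/41 ≈ 0.7073.
With ρ = 4/7, the partial sums are K=1: 0.5714, K=2: 0.8980.
K = 2 is the first length at which the sum reaches 0.7073.

2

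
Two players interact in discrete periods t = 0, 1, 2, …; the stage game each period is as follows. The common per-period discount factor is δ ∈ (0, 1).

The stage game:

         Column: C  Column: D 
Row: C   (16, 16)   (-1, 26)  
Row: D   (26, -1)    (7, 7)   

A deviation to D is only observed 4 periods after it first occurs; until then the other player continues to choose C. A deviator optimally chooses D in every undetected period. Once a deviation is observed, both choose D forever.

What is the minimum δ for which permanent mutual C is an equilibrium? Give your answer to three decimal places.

Deviating for the 4 undetected periods gains 26−16 = 10 per period over cooperation, then loses 16−7 = 9 per period forever once punishment starts.
Gain: 10(1 + δ + … + δ^3); loss: 9·δ^4/(1−δ).
No profitable deviation ⇔ 10(1−δ^4) ≤ 9·δ^4, i.e. δ^4 ≥ 10/(10+9) = 10/19.
Hence δ ≥ (10/19)^(1/4) ≈ 0.852.

0.852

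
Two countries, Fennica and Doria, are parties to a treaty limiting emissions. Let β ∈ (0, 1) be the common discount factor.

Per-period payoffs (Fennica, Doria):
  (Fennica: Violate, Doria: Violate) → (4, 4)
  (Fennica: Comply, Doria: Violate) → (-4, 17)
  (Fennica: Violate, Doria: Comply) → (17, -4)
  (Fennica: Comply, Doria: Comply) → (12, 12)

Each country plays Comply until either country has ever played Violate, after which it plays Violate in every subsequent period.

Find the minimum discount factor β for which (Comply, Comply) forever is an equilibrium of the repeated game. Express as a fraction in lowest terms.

12/(1−β) ≥ 17 + 4β/(1−β)
12 ≥ 17 − 13β
β ≥ 5/13.

5/13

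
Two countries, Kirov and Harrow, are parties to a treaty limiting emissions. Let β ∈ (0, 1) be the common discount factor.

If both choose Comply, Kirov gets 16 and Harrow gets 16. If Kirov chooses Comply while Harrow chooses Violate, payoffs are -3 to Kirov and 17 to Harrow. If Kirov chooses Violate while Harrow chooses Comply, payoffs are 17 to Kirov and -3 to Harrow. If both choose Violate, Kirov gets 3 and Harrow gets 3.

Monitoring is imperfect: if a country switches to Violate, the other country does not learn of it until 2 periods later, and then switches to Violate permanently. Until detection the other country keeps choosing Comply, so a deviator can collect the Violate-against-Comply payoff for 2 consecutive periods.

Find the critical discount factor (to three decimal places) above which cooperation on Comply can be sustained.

The best deviation is to choose Violate for all 2 undetected periods, earning 17 each, then 3 forever once detected.
Deviation value: 17(1−β^2)/(1−β) + 3β^2/(1−β); cooperation value: 16/(1−β).
IC: 16 ≥ 17(1−β^2) + 3β^2 = 17 − 14β^2.
So β^2 ≥ 1/14, giving β ≥ (1/14)^(1/2) ≈ 0.267.

0.267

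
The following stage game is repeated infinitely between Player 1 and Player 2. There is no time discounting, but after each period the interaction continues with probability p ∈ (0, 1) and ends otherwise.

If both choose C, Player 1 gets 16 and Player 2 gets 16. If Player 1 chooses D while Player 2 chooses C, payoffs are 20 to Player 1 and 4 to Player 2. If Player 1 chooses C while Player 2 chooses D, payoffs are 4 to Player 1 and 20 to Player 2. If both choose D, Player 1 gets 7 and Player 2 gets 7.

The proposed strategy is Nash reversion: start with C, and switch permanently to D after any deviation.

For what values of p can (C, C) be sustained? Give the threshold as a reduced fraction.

4/13

Expected cooperation value is 16 + p·16 + p²·16 + … = 16/(1−p); deviation gives 20 + p·7/(1−p).
16 ≥ 20(1−p) + 7p ⇒ 13p ≥ 4 ⇒ p ≥ 4/13.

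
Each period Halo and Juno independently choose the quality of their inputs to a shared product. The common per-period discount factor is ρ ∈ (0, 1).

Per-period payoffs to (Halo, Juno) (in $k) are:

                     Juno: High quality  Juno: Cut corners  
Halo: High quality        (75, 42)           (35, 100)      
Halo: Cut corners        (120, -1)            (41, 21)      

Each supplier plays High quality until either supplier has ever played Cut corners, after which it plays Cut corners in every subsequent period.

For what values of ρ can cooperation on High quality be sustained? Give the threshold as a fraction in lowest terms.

58/79

Halo's threshold: (120−75)/(120−41) = 45/79.
Juno's threshold: (100−42)/(100−21) = 58/79.
45/79 < 58/79, so Juno binds and ρ* = 58/79.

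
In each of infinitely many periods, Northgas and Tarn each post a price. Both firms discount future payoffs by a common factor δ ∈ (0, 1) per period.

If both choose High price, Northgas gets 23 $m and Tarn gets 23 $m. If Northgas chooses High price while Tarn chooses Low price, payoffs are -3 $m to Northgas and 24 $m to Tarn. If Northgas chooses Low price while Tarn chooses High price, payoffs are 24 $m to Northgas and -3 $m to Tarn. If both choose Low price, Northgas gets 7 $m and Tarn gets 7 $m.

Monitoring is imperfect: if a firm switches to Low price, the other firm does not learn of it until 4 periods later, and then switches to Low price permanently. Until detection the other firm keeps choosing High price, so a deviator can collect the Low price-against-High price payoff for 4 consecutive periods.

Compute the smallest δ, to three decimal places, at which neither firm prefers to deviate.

0.492

The best deviation is to choose Low price for all 4 undetected periods, earning 24 each, then 7 forever once detected.
Deviation value: 24(1−δ^4)/(1−δ) + 7δ^4/(1−δ); cooperation value: 23/(1−δ).
IC: 23 ≥ 24(1−δ^4) + 7δ^4 = 24 − 17δ^4.
So δ^4 ≥ 1/17, giving δ ≥ (1/17)^(1/4) ≈ 0.492.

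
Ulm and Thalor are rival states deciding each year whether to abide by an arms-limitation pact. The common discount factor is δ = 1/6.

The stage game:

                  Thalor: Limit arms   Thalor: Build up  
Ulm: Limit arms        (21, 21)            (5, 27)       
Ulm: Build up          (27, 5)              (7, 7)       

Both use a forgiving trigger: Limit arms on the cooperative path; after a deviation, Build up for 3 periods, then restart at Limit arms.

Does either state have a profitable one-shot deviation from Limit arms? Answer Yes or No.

IC: δ+…+δ^3 ≥ (27−21)/(21−7) = 3/7.
At δ = 1/6: partial sum = 0.1991 < 0.4286. Cooperation not sustainable.

Yes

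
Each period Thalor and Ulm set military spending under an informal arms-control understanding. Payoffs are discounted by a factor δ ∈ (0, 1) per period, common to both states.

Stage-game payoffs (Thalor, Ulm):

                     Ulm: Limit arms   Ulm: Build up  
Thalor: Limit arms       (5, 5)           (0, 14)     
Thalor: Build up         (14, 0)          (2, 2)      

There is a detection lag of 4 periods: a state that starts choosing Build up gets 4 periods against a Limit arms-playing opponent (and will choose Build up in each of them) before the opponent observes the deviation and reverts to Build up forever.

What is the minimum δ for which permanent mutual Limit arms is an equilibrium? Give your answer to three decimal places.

0.931

A deviator earns 14 for 4 periods, then 2 forever; cooperating earns 5 forever. Multiplying the IC by (1−δ):
5 ≥ 14(1−δ^4) + 2δ^4, so 12·δ^4 ≥ 9 and δ^4 ≥ 3/4.
δ ≥ (3/4)^(1/4) ≈ 0.931.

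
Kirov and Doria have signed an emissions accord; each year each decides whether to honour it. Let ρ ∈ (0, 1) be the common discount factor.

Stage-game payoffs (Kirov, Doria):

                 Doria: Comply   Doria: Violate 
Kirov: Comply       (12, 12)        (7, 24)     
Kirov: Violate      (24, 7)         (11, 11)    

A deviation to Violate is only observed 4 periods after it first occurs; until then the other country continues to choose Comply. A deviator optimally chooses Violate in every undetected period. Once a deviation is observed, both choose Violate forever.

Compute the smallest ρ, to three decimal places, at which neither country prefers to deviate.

The best deviation is to choose Violate for all 4 undetected periods, earning 24 each, then 11 forever once detected.
Deviation value: 24(1−ρ^4)/(1−ρ) + 11ρ^4/(1−ρ); cooperation value: 12/(1−ρ).
IC: 12 ≥ 24(1−ρ^4) + 11ρ^4 = 24 − 13ρ^4.
So ρ^4 ≥ 12/13, giving ρ ≥ (12/13)^(1/4) ≈ 0.980.

0.980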